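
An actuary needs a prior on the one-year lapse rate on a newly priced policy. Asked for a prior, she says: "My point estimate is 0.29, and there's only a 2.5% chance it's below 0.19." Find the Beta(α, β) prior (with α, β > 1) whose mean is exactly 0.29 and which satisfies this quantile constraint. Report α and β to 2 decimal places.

With mean 0.29 fixed, write α = 0.29s, β = 0.71s where s = α+β.
Need P(θ < 0.19) = 0.025 under Beta(0.29s, 0.71s). Normal approximation: (q−m)/√(m(1−m)/s) ≈ z_{0.025} = -1.96, so s ≈ 0.29·0.71·(-1.96)²/(0.19−0.29)² = 79.1.
At s = 79.1: P(θ<0.19) ≈ 0.018. Adjusting to match 0.025 gives s ≈ 69.13.
So α = 0.29·69.13 ≈ 20.05, β = 0.71·69.13 ≈ 49.08.

α ≈ 20.05, β ≈ 49.08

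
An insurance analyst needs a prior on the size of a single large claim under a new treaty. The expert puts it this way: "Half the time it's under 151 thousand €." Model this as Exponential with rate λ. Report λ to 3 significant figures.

λ ≈ 0.00459

Exponential median = ln 2 / λ, so λ = ln 2 / 151.0 = 0.00459.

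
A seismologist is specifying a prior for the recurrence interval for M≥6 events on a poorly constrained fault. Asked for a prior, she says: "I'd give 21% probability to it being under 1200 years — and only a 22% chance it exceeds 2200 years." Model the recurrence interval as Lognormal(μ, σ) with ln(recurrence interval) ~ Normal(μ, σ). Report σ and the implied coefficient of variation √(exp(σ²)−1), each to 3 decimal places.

If T ~ Lognormal(μ,σ) then ln T ~ Normal(μ,σ), so the p-quantile of ln T is μ + z_p·σ.
ln(1200) = 7.09 and ln(2200) = 7.696; z_{0.21} = -0.8064, z_{0.78} = 0.7722.
σ = (7.696 − 7.09)/(0.7722 − (-0.8064)) = 0.384.
μ = 7.09 − (-0.8064)·0.384 = 7.400.
CV = √(exp(σ²)−1) = √(exp(0.1474)−1) = 0.399.

σ ≈ 0.384, CV ≈ 0.399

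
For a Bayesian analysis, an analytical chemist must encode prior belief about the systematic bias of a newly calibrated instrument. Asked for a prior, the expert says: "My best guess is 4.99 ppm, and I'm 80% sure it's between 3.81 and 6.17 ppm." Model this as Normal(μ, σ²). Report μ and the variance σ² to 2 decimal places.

A symmetric 80% interval runs μ ± z·σ with z = 1.282.
Half-width = 1.18, so σ = 1.18/1.282 = 0.921 and σ² = 0.85.
μ is the stated best guess, 4.99.

μ = 4.99, σ² = 0.85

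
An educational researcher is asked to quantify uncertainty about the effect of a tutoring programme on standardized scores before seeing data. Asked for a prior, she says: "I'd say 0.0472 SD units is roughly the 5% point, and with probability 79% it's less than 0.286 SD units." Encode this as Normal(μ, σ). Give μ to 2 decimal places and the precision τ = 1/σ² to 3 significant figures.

μ = 0.21, τ = 105

For Normal(μ,σ), the p-quantile is μ + z_p·σ. Here z_{0.05} = -1.645, z_{0.79} = 0.8064.
So 0.0472 = μ − 1.645σ and 0.286 = μ + 0.8064σ.
Subtracting: σ = (0.286 − 0.0472)/(0.8064 − (-1.645)) = 0.10.
Then μ = 0.0472 − (-1.645)·0.10 = 0.21.
Precision τ = 1/σ² = 1/0.09742² = 105.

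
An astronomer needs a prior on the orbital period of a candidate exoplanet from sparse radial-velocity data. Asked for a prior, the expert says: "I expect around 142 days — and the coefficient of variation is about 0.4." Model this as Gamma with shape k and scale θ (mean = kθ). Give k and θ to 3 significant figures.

For Gamma(k, scale θ): mean = kθ, variance = kθ², so CV = 1/√k.
CV = 0.4, hence k = 1/CV² = 6.25.
Then θ = mean/k = 142/6.25 = 22.7.

k ≈ 6.25, θ ≈ 22.7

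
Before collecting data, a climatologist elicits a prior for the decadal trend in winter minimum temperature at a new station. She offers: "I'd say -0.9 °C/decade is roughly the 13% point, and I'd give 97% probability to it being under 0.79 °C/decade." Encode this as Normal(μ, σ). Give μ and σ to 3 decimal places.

The p-quantile of Normal(μ,σ) is μ + z_p·σ, with z_{0.13} = -1.126 and z_{0.97} = 1.881.
Eliminate σ: μ = (z₂·x₁ − z₁·x₂)/(z₂ − z₁) = (1.881·-0.9 − (-1.126)·0.79)/3.007 = -0.267.
Then σ = (x₂ − x₁)/(z₂ − z₁) = (0.79 − -0.9)/3.007 = 0.562.

μ = -0.267, σ = 0.562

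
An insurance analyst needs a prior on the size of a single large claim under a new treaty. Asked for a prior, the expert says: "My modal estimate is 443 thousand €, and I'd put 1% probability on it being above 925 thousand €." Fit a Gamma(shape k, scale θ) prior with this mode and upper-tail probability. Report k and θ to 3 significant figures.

k ≈ 9.99, θ ≈ 49.3

Gamma(k,θ) with k>1 has mode (k−1)θ, so θ = 443/(k−1).
Need P(X < 925) = 0.99 with θ tied to k this way. Start at k = 2, θ = 443: P(X<925) ≈ 0.617.
Too low — raise k to concentrate. Iterating converges to k ≈ 9.99.
Then θ = 443/(9.99−1) ≈ 49.3.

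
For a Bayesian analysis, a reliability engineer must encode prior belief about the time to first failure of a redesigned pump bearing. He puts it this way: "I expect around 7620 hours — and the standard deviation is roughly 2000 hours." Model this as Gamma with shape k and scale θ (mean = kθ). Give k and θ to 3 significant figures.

For Gamma(k, scale θ): mean = kθ, variance = kθ², so CV = 1/√k.
CV = SD/mean = 2000/7620 = 0.2625, hence k = 1/CV² = 14.5.
Then θ = mean/k = 7620/14.5 = 525.

k ≈ 14.5, θ ≈ 525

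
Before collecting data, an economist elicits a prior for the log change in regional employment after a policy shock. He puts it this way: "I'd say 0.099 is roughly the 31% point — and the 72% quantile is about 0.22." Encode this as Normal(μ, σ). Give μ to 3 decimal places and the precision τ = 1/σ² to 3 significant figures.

The p-quantile of Normal(μ,σ) is μ + z_p·σ, with z_{0.31} = -0.4959 and z_{0.72} = 0.5828.
Eliminate σ: μ = (z₂·x₁ − z₁·x₂)/(z₂ − z₁) = (0.5828·0.099 − (-0.4959)·0.22)/1.079 = 0.155.
Then σ = (x₂ − x₁)/(z₂ − z₁) = (0.22 − 0.099)/1.079 = 0.112.
Precision τ = 1/σ² = 1/0.1122² = 79.5.

μ = 0.155, τ = 79.5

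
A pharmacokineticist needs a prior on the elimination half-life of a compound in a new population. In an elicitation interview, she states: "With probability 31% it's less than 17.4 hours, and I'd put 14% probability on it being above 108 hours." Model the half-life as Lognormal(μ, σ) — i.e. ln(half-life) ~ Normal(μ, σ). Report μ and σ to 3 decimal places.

If T ~ Lognormal(μ,σ) then ln T ~ Normal(μ,σ), so the p-quantile of ln T is μ + z_p·σ.
ln(17.4) = 2.856 and ln(108) = 4.682; z_{0.31} = -0.4959, z_{0.86} = 1.08.
σ = (4.682 − 2.856)/(1.08 − (-0.4959)) = 1.158.
μ = 2.856 − (-0.4959)·1.158 = 3.431.

μ ≈ 3.431, σ ≈ 1.158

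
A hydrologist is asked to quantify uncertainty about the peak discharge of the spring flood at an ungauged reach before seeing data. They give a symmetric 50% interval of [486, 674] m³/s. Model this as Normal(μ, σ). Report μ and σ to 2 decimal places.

A symmetric 50% interval runs μ ± z·σ with z = 0.6745.
Half-width = 94, so σ = 94/0.6745 = 139.36.
μ is the interval midpoint, 580.00.

μ = 580.00, σ = 139.36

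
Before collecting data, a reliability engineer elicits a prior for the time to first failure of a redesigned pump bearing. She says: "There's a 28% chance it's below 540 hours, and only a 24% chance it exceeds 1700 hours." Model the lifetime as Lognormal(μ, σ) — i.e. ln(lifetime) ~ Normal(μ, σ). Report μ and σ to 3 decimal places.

If T ~ Lognormal(μ,σ) then ln T ~ Normal(μ,σ), so the p-quantile of ln T is μ + z_p·σ.
ln(540) = 6.292 and ln(1700) = 7.438; z_{0.28} = -0.5828, z_{0.76} = 0.7063.
σ = (7.438 − 6.292)/(0.7063 − (-0.5828)) = 0.890.
μ = 6.292 − (-0.5828)·0.890 = 6.810.

μ ≈ 6.810, σ ≈ 0.890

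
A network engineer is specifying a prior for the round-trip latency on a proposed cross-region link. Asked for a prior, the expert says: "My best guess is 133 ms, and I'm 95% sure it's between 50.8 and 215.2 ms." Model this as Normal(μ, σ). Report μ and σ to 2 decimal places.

A symmetric 95% interval runs μ ± z·σ with z = 1.96.
Half-width = 82.2, so σ = 82.2/1.96 = 41.94.
μ is the stated best guess, 133.00.

μ = 133.00, σ = 41.94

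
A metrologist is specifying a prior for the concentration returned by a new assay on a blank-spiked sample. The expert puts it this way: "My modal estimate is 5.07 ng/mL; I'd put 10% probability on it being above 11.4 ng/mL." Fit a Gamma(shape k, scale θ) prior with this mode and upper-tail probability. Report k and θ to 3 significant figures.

k ≈ 3.93, θ ≈ 1.73

Gamma(k,θ) with k>1 has mode (k−1)θ, so θ = 5.07/(k−1).
Need P(X < 11.4) = 0.9 with θ tied to k this way. Start at k = 2, θ = 5.07: P(X<11.4) ≈ 0.657.
Too low — raise k to concentrate. Iterating converges to k ≈ 3.93.
Then θ = 5.07/(3.93−1) ≈ 1.73.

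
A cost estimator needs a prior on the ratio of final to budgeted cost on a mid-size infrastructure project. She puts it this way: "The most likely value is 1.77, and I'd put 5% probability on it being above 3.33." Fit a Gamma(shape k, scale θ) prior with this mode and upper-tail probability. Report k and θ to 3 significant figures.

Gamma(k,θ) with k>1 has mode (k−1)θ, so θ = 1.77/(k−1).
Need P(X < 3.33) = 0.95 with θ tied to k this way. Start at k = 2, θ = 1.77: P(X<3.33) ≈ 0.561.
Too low — raise k to concentrate. Iterating converges to k ≈ 7.96.
Then θ = 1.77/(7.96−1) ≈ 0.254.

k ≈ 7.96, θ ≈ 0.254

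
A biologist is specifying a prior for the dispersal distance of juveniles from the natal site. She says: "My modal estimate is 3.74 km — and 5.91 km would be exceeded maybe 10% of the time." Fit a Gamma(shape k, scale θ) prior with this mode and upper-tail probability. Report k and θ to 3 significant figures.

Gamma(k,θ) with k>1 has mode (k−1)θ, so θ = 3.74/(k−1).
Need P(X < 5.91) = 0.9 with θ tied to k this way. Start at k = 2, θ = 3.74: P(X<5.91) ≈ 0.469.
Too low — raise k to concentrate. Iterating converges to k ≈ 9.96.
Then θ = 3.74/(9.96−1) ≈ 0.418.

k ≈ 9.96, θ ≈ 0.418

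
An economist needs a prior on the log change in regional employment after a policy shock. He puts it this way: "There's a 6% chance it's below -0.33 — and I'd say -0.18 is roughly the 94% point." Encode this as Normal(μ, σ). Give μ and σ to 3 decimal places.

μ = -0.255, σ = 0.048

The p-quantile of Normal(μ,σ) is μ + z_p·σ, with z_{0.06} = -1.555 and z_{0.94} = 1.555.
Eliminate σ: μ = (z₂·x₁ − z₁·x₂)/(z₂ − z₁) = (1.555·-0.33 − (-1.555)·-0.18)/3.11 = -0.255.
Then σ = (x₂ − x₁)/(z₂ − z₁) = (-0.18 − -0.33)/3.11 = 0.048.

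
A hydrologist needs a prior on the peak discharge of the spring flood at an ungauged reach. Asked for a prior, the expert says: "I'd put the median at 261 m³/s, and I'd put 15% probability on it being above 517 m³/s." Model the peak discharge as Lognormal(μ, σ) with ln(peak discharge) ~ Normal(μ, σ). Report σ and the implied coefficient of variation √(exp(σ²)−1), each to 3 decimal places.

σ ≈ 0.659, CV ≈ 0.738

If T ~ Lognormal(μ,σ) then ln T ~ Normal(μ,σ), so the p-quantile of ln T is μ + z_p·σ.
ln(261) = 5.565 and ln(517) = 6.248; z_{0.5} = 0, z_{0.85} = 1.036.
σ = (6.248 − 5.565)/(1.036 − (0)) = 0.659.
μ = 5.565 − (0)·0.659 = 5.565.
CV = √(exp(σ²)−1) = √(exp(0.4349)−1) = 0.738.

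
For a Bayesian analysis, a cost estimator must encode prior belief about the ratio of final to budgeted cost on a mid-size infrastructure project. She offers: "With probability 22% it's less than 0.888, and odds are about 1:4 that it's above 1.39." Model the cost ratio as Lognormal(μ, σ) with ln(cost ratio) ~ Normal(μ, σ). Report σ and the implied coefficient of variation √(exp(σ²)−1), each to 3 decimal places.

σ ≈ 0.278, CV ≈ 0.283

If T ~ Lognormal(μ,σ) then ln T ~ Normal(μ,σ), so the p-quantile of ln T is μ + z_p·σ.
ln(0.888) = -0.1188 and ln(1.39) = 0.3293; z_{0.22} = -0.7722, z_{0.8} = 0.8416.
σ = (0.3293 − -0.1188)/(0.8416 − (-0.7722)) = 0.278.
μ = -0.1188 − (-0.7722)·0.278 = 0.096.
CV = √(exp(σ²)−1) = √(exp(0.0771)−1) = 0.283.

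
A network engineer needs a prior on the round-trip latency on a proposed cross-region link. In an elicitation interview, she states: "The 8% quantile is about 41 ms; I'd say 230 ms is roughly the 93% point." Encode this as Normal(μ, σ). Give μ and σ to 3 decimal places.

μ = 133.180, σ = 65.605

The p-quantile of Normal(μ,σ) is μ + z_p·σ, with z_{0.08} = -1.405 and z_{0.93} = 1.476.
Eliminate σ: μ = (z₂·x₁ − z₁·x₂)/(z₂ − z₁) = (1.476·41 − (-1.405)·230)/2.881 = 133.180.
Then σ = (x₂ − x₁)/(z₂ − z₁) = (230 − 41)/2.881 = 65.605.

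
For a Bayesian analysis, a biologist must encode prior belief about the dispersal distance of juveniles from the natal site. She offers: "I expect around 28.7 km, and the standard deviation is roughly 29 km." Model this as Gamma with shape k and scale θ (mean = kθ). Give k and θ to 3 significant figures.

For Gamma(k, scale θ): mean = kθ, variance = kθ², so CV = 1/√k.
CV = SD/mean = 29/28.7 = 1.01, hence k = 1/CV² = 0.979.
Then θ = mean/k = 28.7/0.979 = 29.3.

k ≈ 0.979, θ ≈ 29.3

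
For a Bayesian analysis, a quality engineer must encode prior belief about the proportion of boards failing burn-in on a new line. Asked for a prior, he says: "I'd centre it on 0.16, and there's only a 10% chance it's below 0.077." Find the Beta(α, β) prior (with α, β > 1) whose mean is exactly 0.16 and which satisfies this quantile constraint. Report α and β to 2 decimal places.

α ≈ 4.26, β ≈ 22.35

With mean 0.16 fixed, write α = 0.16s, β = 0.84s where s = α+β.
Need P(θ < 0.077) = 0.1 under Beta(0.16s, 0.84s). Normal approximation: (q−m)/√(m(1−m)/s) ≈ z_{0.1} = -1.28, so s ≈ 0.16·0.84·(-1.28)²/(0.077−0.16)² = 32.0.
At s = 32.0: P(θ<0.077) ≈ 0.076. Adjusting to match 0.1 gives s ≈ 26.61.
So α = 0.16·26.61 ≈ 4.26, β = 0.84·26.61 ≈ 22.35.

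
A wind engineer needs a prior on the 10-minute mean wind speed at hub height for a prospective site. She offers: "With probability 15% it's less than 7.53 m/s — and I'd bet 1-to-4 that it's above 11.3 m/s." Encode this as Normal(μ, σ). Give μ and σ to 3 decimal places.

The p-quantile of Normal(μ,σ) is μ + z_p·σ, with z_{0.15} = -1.036 and z_{0.8} = 0.8416.
Eliminate σ: μ = (z₂·x₁ − z₁·x₂)/(z₂ − z₁) = (0.8416·7.53 − (-1.036)·11.3)/1.878 = 9.611.
Then σ = (x₂ − x₁)/(z₂ − z₁) = (11.3 − 7.53)/1.878 = 2.007.

μ = 9.611, σ = 2.007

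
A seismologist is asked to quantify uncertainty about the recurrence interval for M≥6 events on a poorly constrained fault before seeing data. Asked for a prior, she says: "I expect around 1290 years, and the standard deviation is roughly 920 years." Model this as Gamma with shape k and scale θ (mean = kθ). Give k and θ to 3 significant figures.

For Gamma(k, scale θ): mean = kθ, variance = kθ², so CV = 1/√k.
CV = SD/mean = 920/1290 = 0.7132, hence k = 1/CV² = 1.97.
Then θ = mean/k = 1290/1.97 = 656.

k ≈ 1.97, θ ≈ 656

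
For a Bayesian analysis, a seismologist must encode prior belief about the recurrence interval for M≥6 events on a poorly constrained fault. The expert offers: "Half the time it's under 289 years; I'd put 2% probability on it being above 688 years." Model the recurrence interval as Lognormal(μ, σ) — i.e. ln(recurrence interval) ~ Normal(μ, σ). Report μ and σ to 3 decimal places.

If T ~ Lognormal(μ,σ) then ln T ~ Normal(μ,σ), so the p-quantile of ln T is μ + z_p·σ.
ln(289) = 5.666 and ln(688) = 6.534; z_{0.5} = 0, z_{0.98} = 2.054.
σ = (6.534 − 5.666)/(2.054 − (0)) = 0.422.
μ = 5.666 − (0)·0.422 = 5.666.

μ ≈ 5.666, σ ≈ 0.422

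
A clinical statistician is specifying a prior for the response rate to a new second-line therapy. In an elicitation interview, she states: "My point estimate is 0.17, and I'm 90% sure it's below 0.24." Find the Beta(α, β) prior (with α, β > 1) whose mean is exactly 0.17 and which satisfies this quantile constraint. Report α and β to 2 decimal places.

α ≈ 8.53, β ≈ 41.65

With mean 0.17 fixed, write α = 0.17s, β = 0.83s where s = α+β.
Need P(θ < 0.24) = 0.9 under Beta(0.17s, 0.83s). Normal approximation: (q−m)/√(m(1−m)/s) ≈ z_{0.9} = 1.28, so s ≈ 0.17·0.83·(1.28)²/(0.24−0.17)² = 47.3.
At s = 47.3: P(θ<0.24) ≈ 0.894. Adjusting to match 0.9 gives s ≈ 50.18.
So α = 0.17·50.18 ≈ 8.53, β = 0.83·50.18 ≈ 41.65.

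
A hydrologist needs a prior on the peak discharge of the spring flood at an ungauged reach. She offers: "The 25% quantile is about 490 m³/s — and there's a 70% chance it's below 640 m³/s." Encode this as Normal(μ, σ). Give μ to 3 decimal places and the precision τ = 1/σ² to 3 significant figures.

μ = 574.389, τ = 6.39e-05

For Normal(μ,σ), the p-quantile is μ + z_p·σ. Here z_{0.25} = -0.6745, z_{0.7} = 0.5244.
So 490 = μ − 0.6745σ and 640 = μ + 0.5244σ.
Subtracting: σ = (640 − 490)/(0.5244 − (-0.6745)) = 125.116.
Then μ = 490 − (-0.6745)·125.116 = 574.389.
Precision τ = 1/σ² = 1/125.1² = 6.39e-05.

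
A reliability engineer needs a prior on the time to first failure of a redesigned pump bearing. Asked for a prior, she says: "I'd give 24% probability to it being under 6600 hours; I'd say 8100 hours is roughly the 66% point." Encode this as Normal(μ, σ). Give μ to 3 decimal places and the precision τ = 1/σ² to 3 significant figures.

μ = 7546.985, τ = 5.56e-07

The p-quantile of Normal(μ,σ) is μ + z_p·σ, with z_{0.24} = -0.7063 and z_{0.66} = 0.4125.
Eliminate σ: μ = (z₂·x₁ − z₁·x₂)/(z₂ − z₁) = (0.4125·6600 − (-0.7063)·8100)/1.119 = 7546.985.
Then σ = (x₂ − x₁)/(z₂ − z₁) = (8100 − 6600)/1.119 = 1340.763.
Precision τ = 1/σ² = 1/1341² = 5.56e-07.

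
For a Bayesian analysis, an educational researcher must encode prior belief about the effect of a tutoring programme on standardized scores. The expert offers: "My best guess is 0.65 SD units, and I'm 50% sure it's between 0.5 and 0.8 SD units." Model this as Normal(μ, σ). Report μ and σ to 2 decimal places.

μ = 0.65, σ = 0.22

A symmetric 50% interval runs μ ± z·σ with z = 0.6745.
Half-width = 0.15, so σ = 0.15/0.6745 = 0.22.
μ is the stated best guess, 0.65.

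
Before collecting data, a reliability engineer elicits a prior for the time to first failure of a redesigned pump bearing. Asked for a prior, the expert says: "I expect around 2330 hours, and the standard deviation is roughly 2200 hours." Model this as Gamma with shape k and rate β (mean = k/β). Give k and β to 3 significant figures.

k ≈ 1.12, β ≈ 0.000481

For Gamma(k, rate β): mean = k/β, variance = k/β², so CV = 1/√k.
CV = SD/mean = 2200/2330 = 0.9442, hence k = 1/CV² = 1.12.
Then β = k/mean = 1.12/2330 = 0.000481.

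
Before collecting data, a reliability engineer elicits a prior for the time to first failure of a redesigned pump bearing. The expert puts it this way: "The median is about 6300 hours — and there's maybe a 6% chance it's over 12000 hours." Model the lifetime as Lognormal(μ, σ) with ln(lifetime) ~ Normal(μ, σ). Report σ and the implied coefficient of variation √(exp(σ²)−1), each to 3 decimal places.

σ ≈ 0.414, CV ≈ 0.433

If T ~ Lognormal(μ,σ) then ln T ~ Normal(μ,σ), so the p-quantile of ln T is μ + z_p·σ.
ln(6300) = 8.748 and ln(12000) = 9.393; z_{0.5} = 0, z_{0.94} = 1.555.
σ = (9.393 − 8.748)/(1.555 − (0)) = 0.414.
μ = 8.748 − (0)·0.414 = 8.748.
CV = √(exp(σ²)−1) = √(exp(0.1718)−1) = 0.433.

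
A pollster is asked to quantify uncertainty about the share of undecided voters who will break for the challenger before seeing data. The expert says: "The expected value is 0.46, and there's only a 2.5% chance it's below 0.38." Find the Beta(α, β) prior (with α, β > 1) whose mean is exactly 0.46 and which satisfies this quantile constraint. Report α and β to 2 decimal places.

With mean 0.46 fixed, write α = 0.46s, β = 0.54s where s = α+β.
Need P(θ < 0.38) = 0.025 under Beta(0.46s, 0.54s). Normal approximation: (q−m)/√(m(1−m)/s) ≈ z_{0.025} = -1.96, so s ≈ 0.46·0.54·(-1.96)²/(0.38−0.46)² = 149.1.
At s = 149.1: P(θ<0.38) ≈ 0.024. Adjusting to match 0.025 gives s ≈ 145.74.
So α = 0.46·145.74 ≈ 67.04, β = 0.54·145.74 ≈ 78.70.

α ≈ 67.04, β ≈ 78.70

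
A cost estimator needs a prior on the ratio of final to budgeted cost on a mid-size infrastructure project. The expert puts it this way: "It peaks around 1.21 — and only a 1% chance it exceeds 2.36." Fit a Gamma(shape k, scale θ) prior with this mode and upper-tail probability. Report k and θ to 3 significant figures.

Gamma(k,θ) with k>1 has mode (k−1)θ, so θ = 1.21/(k−1).
Need P(X < 2.36) = 0.99 with θ tied to k this way. Start at k = 2, θ = 1.21: P(X<2.36) ≈ 0.580.
Too low — raise k to concentrate. Iterating converges to k ≈ 12.1.
Then θ = 1.21/(12.1−1) ≈ 0.109.

k ≈ 12.1, θ ≈ 0.109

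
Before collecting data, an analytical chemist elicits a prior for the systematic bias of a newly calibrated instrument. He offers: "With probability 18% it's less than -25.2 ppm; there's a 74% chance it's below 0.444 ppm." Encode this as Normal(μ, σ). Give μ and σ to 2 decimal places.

The p-quantile of Normal(μ,σ) is μ + z_p·σ, with z_{0.18} = -0.9154 and z_{0.74} = 0.6433.
Eliminate σ: μ = (z₂·x₁ − z₁·x₂)/(z₂ − z₁) = (0.6433·-25.2 − (-0.9154)·0.444)/1.559 = -10.14.
Then σ = (x₂ − x₁)/(z₂ − z₁) = (0.444 − -25.2)/1.559 = 16.45.

μ = -10.14, σ = 16.45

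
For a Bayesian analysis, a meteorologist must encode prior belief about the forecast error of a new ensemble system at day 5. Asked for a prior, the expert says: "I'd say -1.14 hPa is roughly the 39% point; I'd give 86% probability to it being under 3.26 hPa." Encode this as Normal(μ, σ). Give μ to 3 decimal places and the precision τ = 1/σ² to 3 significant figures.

μ = -0.236, τ = 0.0955

For Normal(μ,σ), the p-quantile is μ + z_p·σ. Here z_{0.39} = -0.2793, z_{0.86} = 1.08.
So -1.14 = μ − 0.2793σ and 3.26 = μ + 1.08σ.
Subtracting: σ = (3.26 − -1.14)/(1.08 − (-0.2793)) = 3.236.
Then μ = -1.14 − (-0.2793)·3.236 = -0.236.
Precision τ = 1/σ² = 1/3.236² = 0.0955.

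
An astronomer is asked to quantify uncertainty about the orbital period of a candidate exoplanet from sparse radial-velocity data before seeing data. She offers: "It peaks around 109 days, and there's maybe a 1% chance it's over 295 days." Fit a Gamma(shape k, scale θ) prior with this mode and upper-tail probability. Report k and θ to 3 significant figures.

Gamma(k,θ) with k>1 has mode (k−1)θ, so θ = 109/(k−1).
Need P(X < 295) = 0.99 with θ tied to k this way. Start at k = 2, θ = 109: P(X<295) ≈ 0.753.
Too low — raise k to concentrate. Iterating converges to k ≈ 5.65.
Then θ = 109/(5.65−1) ≈ 23.4.

k ≈ 5.65, θ ≈ 23.4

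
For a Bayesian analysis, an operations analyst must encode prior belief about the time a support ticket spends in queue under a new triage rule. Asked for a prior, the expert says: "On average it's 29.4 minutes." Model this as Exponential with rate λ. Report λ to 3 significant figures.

λ ≈ 0.034

Exponential mean = 1/λ, so λ = 1/29.4 = 0.034.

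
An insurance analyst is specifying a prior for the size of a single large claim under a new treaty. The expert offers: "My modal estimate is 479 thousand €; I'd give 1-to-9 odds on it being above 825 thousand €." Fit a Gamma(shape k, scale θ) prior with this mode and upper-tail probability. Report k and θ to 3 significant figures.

Gamma(k,θ) with k>1 has mode (k−1)θ, so θ = 479/(k−1).
Need P(X < 825) = 0.9 with θ tied to k this way. Start at k = 2, θ = 479: P(X<825) ≈ 0.514.
Too low — raise k to concentrate. Iterating converges to k ≈ 7.41.
Then θ = 479/(7.41−1) ≈ 74.7.

k ≈ 7.41, θ ≈ 74.7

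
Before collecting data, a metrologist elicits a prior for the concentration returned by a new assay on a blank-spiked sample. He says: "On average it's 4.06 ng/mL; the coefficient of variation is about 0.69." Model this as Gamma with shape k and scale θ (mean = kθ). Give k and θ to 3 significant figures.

For Gamma(k, scale θ): mean = kθ, variance = kθ², so CV = 1/√k.
CV = 0.69, hence k = 1/CV² = 2.1.
Then θ = mean/k = 4.06/2.1 = 1.93.

k ≈ 2.1, θ ≈ 1.93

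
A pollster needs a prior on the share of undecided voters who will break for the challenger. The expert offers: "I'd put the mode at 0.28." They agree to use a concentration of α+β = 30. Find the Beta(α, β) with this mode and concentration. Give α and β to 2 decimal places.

α = 8.84, β = 21.16

For α,β > 1 the Beta mode is (α−1)/(α+β−2). With α+β = 30, the mode is (α−1)/28.
Set (α−1)/28 = 0.28 → α = 1 + 0.28·28 = 8.84.
β = 30 − α = 21.16.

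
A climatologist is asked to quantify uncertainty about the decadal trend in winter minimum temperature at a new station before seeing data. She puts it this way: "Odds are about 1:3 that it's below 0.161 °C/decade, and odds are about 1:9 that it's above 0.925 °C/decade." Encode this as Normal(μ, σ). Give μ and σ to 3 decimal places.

μ = 0.424, σ = 0.391

For Normal(μ,σ), the p-quantile is μ + z_p·σ. Here z_{0.25} = -0.6745, z_{0.9} = 1.282.
So 0.161 = μ − 0.6745σ and 0.925 = μ + 1.282σ.
Subtracting: σ = (0.925 − 0.161)/(1.282 − (-0.6745)) = 0.391.
Then μ = 0.161 − (-0.6745)·0.391 = 0.424.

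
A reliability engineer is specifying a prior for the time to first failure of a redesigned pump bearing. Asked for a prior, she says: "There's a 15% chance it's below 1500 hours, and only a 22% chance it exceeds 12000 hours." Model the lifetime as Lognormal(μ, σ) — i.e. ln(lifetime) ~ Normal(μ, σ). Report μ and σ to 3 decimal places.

If T ~ Lognormal(μ,σ) then ln T ~ Normal(μ,σ), so the p-quantile of ln T is μ + z_p·σ.
ln(1500) = 7.313 and ln(12000) = 9.393; z_{0.15} = -1.036, z_{0.78} = 0.7722.
σ = (9.393 − 7.313)/(0.7722 − (-1.036)) = 1.150.
μ = 7.313 − (-1.036)·1.150 = 8.505.

μ ≈ 8.505, σ ≈ 1.150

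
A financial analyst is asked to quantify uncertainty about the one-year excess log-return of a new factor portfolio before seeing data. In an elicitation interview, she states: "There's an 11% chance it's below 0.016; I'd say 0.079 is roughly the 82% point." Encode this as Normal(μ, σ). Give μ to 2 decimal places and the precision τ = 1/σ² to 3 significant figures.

μ = 0.05, τ = 1160

The p-quantile of Normal(μ,σ) is μ + z_p·σ, with z_{0.11} = -1.227 and z_{0.82} = 0.9154.
Eliminate σ: μ = (z₂·x₁ − z₁·x₂)/(z₂ − z₁) = (0.9154·0.016 − (-1.227)·0.079)/2.142 = 0.05.
Then σ = (x₂ − x₁)/(z₂ − z₁) = (0.079 − 0.016)/2.142 = 0.03.
Precision τ = 1/σ² = 1/0.02941² = 1160.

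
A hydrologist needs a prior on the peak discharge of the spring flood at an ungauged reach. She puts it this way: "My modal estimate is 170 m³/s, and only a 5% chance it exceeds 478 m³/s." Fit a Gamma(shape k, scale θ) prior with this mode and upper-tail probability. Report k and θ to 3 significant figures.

Gamma(k,θ) with k>1 has mode (k−1)θ, so θ = 170/(k−1).
Need P(X < 478) = 0.95 with θ tied to k this way. Start at k = 2, θ = 170: P(X<478) ≈ 0.771.
Too low — raise k to concentrate. Iterating converges to k ≈ 3.5.
Then θ = 170/(3.5−1) ≈ 67.9.

k ≈ 3.5, θ ≈ 67.9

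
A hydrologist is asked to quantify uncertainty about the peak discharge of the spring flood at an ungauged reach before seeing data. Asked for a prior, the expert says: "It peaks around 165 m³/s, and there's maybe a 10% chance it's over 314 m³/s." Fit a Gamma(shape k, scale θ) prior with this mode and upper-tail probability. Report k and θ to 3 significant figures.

k ≈ 5.62, θ ≈ 35.7

Gamma(k,θ) with k>1 has mode (k−1)θ, so θ = 165/(k−1).
Need P(X < 314) = 0.9 with θ tied to k this way. Start at k = 2, θ = 165: P(X<314) ≈ 0.567.
Too low — raise k to concentrate. Iterating converges to k ≈ 5.62.
Then θ = 165/(5.62−1) ≈ 35.7.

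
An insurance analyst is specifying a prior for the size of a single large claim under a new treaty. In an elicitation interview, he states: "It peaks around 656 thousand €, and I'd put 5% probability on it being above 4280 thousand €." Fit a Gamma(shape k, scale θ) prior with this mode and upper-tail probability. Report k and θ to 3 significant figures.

k ≈ 1.63, θ ≈ 1030

Gamma(k,θ) with k>1 has mode (k−1)θ, so θ = 656/(k−1).
Need P(X < 4280) = 0.95 with θ tied to k this way. Start at k = 2, θ = 656: P(X<4280) ≈ 0.989.
Too high — lower k to spread out. Iterating converges to k ≈ 1.63.
Then θ = 656/(1.63−1) ≈ 1030.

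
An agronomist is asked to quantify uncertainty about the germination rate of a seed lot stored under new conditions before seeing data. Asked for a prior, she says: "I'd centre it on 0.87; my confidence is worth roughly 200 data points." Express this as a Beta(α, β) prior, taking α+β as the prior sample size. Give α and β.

Under the effective-sample-size interpretation, Beta(α, β) has prior mean α/(α+β) and prior sample size α+β.
So α+β = 200 and α/(α+β) = 0.87, giving α = 0.87·200 = 174 and β = 200 − 174 = 26.

α = 174, β = 26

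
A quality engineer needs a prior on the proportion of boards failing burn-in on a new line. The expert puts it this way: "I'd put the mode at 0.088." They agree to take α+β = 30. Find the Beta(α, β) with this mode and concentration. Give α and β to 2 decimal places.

For α,β > 1 the Beta mode is (α−1)/(α+β−2). With α+β = 30, the mode is (α−1)/28.
Set (α−1)/28 = 0.088 → α = 1 + 0.088·28 = 3.46.
β = 30 − α = 26.54.

α = 3.46, β = 26.54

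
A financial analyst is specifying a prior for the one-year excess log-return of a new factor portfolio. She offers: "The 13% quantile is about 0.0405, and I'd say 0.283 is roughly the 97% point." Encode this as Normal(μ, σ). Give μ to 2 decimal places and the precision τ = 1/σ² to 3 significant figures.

For Normal(μ,σ), the p-quantile is μ + z_p·σ. Here z_{0.13} = -1.126, z_{0.97} = 1.881.
So 0.0405 = μ − 1.126σ and 0.283 = μ + 1.881σ.
Subtracting: σ = (0.283 − 0.0405)/(1.881 − (-1.126)) = 0.08.
Then μ = 0.0405 − (-1.126)·0.08 = 0.13.
Precision τ = 1/σ² = 1/0.08064² = 154.

μ = 0.13, τ = 154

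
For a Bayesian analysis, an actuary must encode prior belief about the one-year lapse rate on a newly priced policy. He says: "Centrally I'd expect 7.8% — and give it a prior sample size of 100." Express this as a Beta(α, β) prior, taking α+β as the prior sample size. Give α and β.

α = 7.8, β = 92.2

Under the effective-sample-size interpretation, Beta(α, β) has prior mean α/(α+β) and prior sample size α+β.
So α+β = 100 and α/(α+β) = 0.078, giving α = 0.078·100 = 7.8 and β = 100 − 7.8 = 92.2.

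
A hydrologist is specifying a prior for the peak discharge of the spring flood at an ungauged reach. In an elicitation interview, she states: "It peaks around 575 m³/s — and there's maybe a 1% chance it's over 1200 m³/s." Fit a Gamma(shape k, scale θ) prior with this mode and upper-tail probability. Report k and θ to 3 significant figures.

k ≈ 10, θ ≈ 63.9

Gamma(k,θ) with k>1 has mode (k−1)θ, so θ = 575/(k−1).
Need P(X < 1200) = 0.99 with θ tied to k this way. Start at k = 2, θ = 575: P(X<1200) ≈ 0.617.
Too low — raise k to concentrate. Iterating converges to k ≈ 10.
Then θ = 575/(10−1) ≈ 63.9.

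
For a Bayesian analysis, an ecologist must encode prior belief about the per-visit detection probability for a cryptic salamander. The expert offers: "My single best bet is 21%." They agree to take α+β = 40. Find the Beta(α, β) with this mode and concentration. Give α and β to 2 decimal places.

For α,β > 1 the Beta mode is (α−1)/(α+β−2). With α+β = 40, the mode is (α−1)/38.
Set (α−1)/38 = 0.21 → α = 1 + 0.21·38 = 8.98.
β = 40 − α = 31.02.

α = 8.98, β = 31.02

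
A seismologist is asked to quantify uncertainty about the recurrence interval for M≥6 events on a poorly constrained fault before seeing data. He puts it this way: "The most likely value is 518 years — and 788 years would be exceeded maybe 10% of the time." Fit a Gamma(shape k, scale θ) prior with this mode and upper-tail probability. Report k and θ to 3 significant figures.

Gamma(k,θ) with k>1 has mode (k−1)θ, so θ = 518/(k−1).
Need P(X < 788) = 0.9 with θ tied to k this way. Start at k = 2, θ = 518: P(X<788) ≈ 0.449.
Too low — raise k to concentrate. Iterating converges to k ≈ 11.6.
Then θ = 518/(11.6−1) ≈ 48.9.

k ≈ 11.6, θ ≈ 48.9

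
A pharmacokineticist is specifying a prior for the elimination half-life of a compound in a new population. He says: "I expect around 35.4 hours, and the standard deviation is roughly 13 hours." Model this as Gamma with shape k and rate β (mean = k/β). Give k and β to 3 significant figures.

For Gamma(k, rate β): mean = k/β, variance = k/β², so CV = 1/√k.
CV = SD/mean = 13/35.4 = 0.3672, hence k = 1/CV² = 7.42.
Then β = k/mean = 7.42/35.4 = 0.209.

k ≈ 7.42, β ≈ 0.209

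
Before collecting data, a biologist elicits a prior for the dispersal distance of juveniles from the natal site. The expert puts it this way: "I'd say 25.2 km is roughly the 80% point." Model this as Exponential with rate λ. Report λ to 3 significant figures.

λ ≈ 0.0639

P(T < 25.2) = 1 − e^(−λ·25.2) = 0.8, so λ = −ln(1−0.8)/25.2 = −ln(0.2)/25.2 = 0.0639.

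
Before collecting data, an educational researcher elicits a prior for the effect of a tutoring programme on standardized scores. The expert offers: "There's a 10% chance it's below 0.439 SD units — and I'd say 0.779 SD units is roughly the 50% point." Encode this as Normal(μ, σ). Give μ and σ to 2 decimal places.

The p-quantile of Normal(μ,σ) is μ + z_p·σ, with z_{0.1} = -1.282 and z_{0.5} = 0.
Eliminate σ: μ = (z₂·x₁ − z₁·x₂)/(z₂ − z₁) = (0·0.439 − (-1.282)·0.779)/1.282 = 0.78.
Then σ = (x₂ − x₁)/(z₂ − z₁) = (0.779 − 0.439)/1.282 = 0.27.

μ = 0.78, σ = 0.27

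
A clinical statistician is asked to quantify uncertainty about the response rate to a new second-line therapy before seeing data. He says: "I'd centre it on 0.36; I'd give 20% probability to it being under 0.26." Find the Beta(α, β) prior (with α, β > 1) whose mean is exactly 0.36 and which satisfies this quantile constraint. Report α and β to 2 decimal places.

With mean 0.36 fixed, write α = 0.36s, β = 0.64s where s = α+β.
Need P(θ < 0.26) = 0.2 under Beta(0.36s, 0.64s). Normal approximation: (q−m)/√(m(1−m)/s) ≈ z_{0.2} = -0.842, so s ≈ 0.36·0.64·(-0.842)²/(0.26−0.36)² = 16.3.
At s = 16.3: P(θ<0.26) ≈ 0.204. Adjusting to match 0.2 gives s ≈ 16.82.
So α = 0.36·16.82 ≈ 6.06, β = 0.64·16.82 ≈ 10.77.

α ≈ 6.06, β ≈ 10.77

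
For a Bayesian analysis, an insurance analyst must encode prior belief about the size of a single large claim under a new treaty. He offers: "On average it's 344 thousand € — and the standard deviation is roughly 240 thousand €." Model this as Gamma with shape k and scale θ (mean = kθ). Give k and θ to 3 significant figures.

k ≈ 2.05, θ ≈ 167

For Gamma(k, scale θ): mean = kθ, variance = kθ², so CV = 1/√k.
CV = SD/mean = 240/344 = 0.6977, hence k = 1/CV² = 2.05.
Then θ = mean/k = 344/2.05 = 167.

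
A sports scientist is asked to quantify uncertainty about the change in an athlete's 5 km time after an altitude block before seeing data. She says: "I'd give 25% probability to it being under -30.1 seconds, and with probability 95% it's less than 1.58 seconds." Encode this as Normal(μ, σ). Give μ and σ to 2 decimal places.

μ = -20.89, σ = 13.66

The p-quantile of Normal(μ,σ) is μ + z_p·σ, with z_{0.25} = -0.6745 and z_{0.95} = 1.645.
Eliminate σ: μ = (z₂·x₁ − z₁·x₂)/(z₂ − z₁) = (1.645·-30.1 − (-0.6745)·1.58)/2.319 = -20.89.
Then σ = (x₂ − x₁)/(z₂ − z₁) = (1.58 − -30.1)/2.319 = 13.66.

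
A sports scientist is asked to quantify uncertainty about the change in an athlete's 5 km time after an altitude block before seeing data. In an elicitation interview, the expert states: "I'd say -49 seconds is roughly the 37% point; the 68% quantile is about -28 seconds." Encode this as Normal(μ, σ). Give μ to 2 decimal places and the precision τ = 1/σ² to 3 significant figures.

μ = -40.28, τ = 0.00145

The p-quantile of Normal(μ,σ) is μ + z_p·σ, with z_{0.37} = -0.3319 and z_{0.68} = 0.4677.
Eliminate σ: μ = (z₂·x₁ − z₁·x₂)/(z₂ − z₁) = (0.4677·-49 − (-0.3319)·-28)/0.7996 = -40.28.
Then σ = (x₂ − x₁)/(z₂ − z₁) = (-28 − -49)/0.7996 = 26.26.
Precision τ = 1/σ² = 1/26.26² = 0.00145.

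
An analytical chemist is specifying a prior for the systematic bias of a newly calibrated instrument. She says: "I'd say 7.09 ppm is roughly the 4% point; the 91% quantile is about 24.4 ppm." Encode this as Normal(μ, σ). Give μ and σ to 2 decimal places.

For Normal(μ,σ), the p-quantile is μ + z_p·σ. Here z_{0.04} = -1.751, z_{0.91} = 1.341.
So 7.09 = μ − 1.751σ and 24.4 = μ + 1.341σ.
Subtracting: σ = (24.4 − 7.09)/(1.341 − (-1.751)) = 5.60.
Then μ = 7.09 − (-1.751)·5.60 = 16.89.

μ = 16.89, σ = 5.60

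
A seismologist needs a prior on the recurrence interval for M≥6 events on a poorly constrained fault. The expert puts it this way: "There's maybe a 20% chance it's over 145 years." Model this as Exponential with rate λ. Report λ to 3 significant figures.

λ ≈ 0.0111

P(T > 145.0) = e^(−λ·145.0) = 0.2, so λ = −ln(0.2)/145.0 = 0.0111.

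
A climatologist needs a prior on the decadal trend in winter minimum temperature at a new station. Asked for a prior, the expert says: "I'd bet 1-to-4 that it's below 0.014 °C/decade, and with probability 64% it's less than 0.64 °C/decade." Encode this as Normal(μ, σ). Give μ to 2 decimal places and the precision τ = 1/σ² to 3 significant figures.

For Normal(μ,σ), the p-quantile is μ + z_p·σ. Here z_{0.2} = -0.8416, z_{0.64} = 0.3585.
So 0.014 = μ − 0.8416σ and 0.64 = μ + 0.3585σ.
Subtracting: σ = (0.64 − 0.014)/(0.3585 − (-0.8416)) = 0.52.
Then μ = 0.014 − (-0.8416)·0.52 = 0.45.
Precision τ = 1/σ² = 1/0.5216² = 3.68.

μ = 0.45, τ = 3.68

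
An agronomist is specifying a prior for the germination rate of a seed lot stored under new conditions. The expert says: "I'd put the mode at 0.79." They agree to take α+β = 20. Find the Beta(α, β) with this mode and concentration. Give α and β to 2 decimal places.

α = 15.22, β = 4.78

For α,β > 1 the Beta mode is (α−1)/(α+β−2). With α+β = 20, the mode is (α−1)/18.
Set (α−1)/18 = 0.79 → α = 1 + 0.79·18 = 15.22.
β = 20 − α = 4.78.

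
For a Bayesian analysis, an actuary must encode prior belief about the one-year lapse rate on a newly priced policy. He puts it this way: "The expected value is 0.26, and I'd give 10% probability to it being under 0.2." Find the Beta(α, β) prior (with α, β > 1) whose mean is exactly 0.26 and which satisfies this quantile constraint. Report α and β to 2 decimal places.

α ≈ 21.72, β ≈ 61.82

With mean 0.26 fixed, write α = 0.26s, β = 0.74s where s = α+β.
Need P(θ < 0.2) = 0.1 under Beta(0.26s, 0.74s). Normal approximation: (q−m)/√(m(1−m)/s) ≈ z_{0.1} = -1.28, so s ≈ 0.26·0.74·(-1.28)²/(0.2−0.26)² = 87.8.
At s = 87.8: P(θ<0.2) ≈ 0.094. Adjusting to match 0.1 gives s ≈ 83.54.
So α = 0.26·83.54 ≈ 21.72, β = 0.74·83.54 ≈ 61.82.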